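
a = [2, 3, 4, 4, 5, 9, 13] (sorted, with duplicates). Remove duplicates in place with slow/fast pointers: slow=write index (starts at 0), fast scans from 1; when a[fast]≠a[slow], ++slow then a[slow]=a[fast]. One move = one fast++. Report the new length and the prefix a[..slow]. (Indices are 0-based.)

length 6; prefix = [2, 3, 4, 5, 9, 13]

(s=0,f=1) a[fast]=3≠a[slow]=2 write a[1]=3 → slow++,fast++
(s=1,f=2) a[fast]=4≠a[slow]=3 write a[2]=4 → slow++,fast++
(s=2,f=3) a[fast]=4=a[slow] dup → fast++
(s=2,f=4) a[fast]=5≠a[slow]=4 write a[3]=5 → slow++,fast++
(s=3,f=5) a[fast]=9≠a[slow]=5 write a[4]=9 → slow++,fast++
(s=4,f=6) a[fast]=13≠a[slow]=9 write a[5]=13 → slow++,fast++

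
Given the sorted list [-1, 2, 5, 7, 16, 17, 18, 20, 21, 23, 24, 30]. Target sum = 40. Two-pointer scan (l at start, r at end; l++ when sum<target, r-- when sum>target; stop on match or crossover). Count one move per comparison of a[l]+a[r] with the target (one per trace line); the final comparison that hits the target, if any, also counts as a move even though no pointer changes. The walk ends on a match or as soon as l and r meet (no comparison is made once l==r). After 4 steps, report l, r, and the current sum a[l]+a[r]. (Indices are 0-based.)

[0,11] -1+30=29 <40 → l++
[1,11] 2+30=32 <40 → l++
[2,11] 5+30=35 <40 → l++
[3,11] 7+30=37 <40 → l++

l=4, r=11, sum=46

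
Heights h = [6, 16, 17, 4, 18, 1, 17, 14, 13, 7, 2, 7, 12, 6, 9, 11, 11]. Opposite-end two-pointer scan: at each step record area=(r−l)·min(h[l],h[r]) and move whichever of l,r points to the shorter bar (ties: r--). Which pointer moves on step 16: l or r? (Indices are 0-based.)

l=0 r=16: min(6,11)*16=96 best=96 *, l++
l=1 r=16: min(16,11)*15=165 best=165 *, r--
l=1 r=15: min(16,11)*14=154 best=165, r--
l=1 r=14: min(16,9)*13=117 best=165, r--
l=1 r=13: min(16,6)*12=72 best=165, r--
l=1 r=12: min(16,12)*11=132 best=165, r--
l=1 r=11: min(16,7)*10=70 best=165, r--
l=1 r=10: min(16,2)*9=18 best=165, r--
l=1 r=9: min(16,7)*8=56 best=165, r--
l=1 r=8: min(16,13)*7=91 best=165, r--
l=1 r=7: min(16,14)*6=84 best=165, r--
l=1 r=6: min(16,17)*5=80 best=165, l++
l=2 r=6: min(17,17)*4=68 best=165, r--
l=2 r=5: min(17,1)*3=3 best=165, r--
l=2 r=4: min(17,18)*2=34 best=165, l++
l=3 r=4: min(4,18)*1=4 best=165, l++

l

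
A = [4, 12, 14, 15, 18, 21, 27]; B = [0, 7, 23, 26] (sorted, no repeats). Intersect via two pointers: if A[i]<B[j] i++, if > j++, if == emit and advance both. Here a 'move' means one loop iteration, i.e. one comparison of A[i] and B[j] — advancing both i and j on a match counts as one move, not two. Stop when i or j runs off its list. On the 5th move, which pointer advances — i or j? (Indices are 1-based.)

[i=1,j=1] 4>0 → j++
[i=1,j=2] 4<7 → i++
[i=2,j=2] 12>7 → j++
[i=2,j=3] 12<23 → i++
[i=3,j=3] 14<23 → i++

i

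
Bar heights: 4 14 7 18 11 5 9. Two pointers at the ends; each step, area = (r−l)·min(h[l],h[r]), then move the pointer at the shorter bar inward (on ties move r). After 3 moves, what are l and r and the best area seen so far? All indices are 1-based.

[1,7] min(4,9)*6=24 best=24 * → l++
[2,7] min(14,9)*5=45 best=45 * → r--
[2,6] min(14,5)*4=20 best=45 → r--

l=2, r=5, best area=45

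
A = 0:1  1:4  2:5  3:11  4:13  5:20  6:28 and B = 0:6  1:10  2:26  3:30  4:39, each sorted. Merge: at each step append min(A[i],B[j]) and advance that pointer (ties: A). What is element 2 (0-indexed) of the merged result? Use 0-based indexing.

[i=0,j=0] A[i]=1<=B[j]=6 take 1 → i++
[i=1,j=0] A[i]=4<=B[j]=6 take 4 → i++
[i=2,j=0] A[i]=5<=B[j]=6 take 5 → i++
[i=3,j=0] A[i]=11>B[j]=6 take 6 → j++
[i=3,j=1] A[i]=11>B[j]=10 take 10 → j++
[i=3,j=2] A[i]=11<=B[j]=26 take 11 → i++
[i=4,j=2] A[i]=13<=B[j]=26 take 13 → i++
[i=5,j=2] A[i]=20<=B[j]=26 take 20 → i++
[i=6,j=2] A[i]=28>B[j]=26 take 26 → j++
[i=6,j=3] A[i]=28<=B[j]=30 take 28 → i++
[i=7,j=3] A done, take B[j]=30 → j++
[i=7,j=4] A done, take B[j]=39 → j++

merged[2] = 5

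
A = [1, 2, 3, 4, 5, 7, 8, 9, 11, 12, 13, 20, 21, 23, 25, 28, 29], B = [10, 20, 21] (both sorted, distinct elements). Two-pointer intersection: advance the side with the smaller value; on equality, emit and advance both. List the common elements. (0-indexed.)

intersection = [20, 21]

i=0 j=0: 1<10, i++
i=1 j=0: 2<10, i++
i=2 j=0: 3<10, i++
i=3 j=0: 4<10, i++
i=4 j=0: 5<10, i++
i=5 j=0: 7<10, i++
i=6 j=0: 8<10, i++
i=7 j=0: 9<10, i++
i=8 j=0: 11>10, j++
i=8 j=1: 11<20, i++
i=9 j=1: 12<20, i++
i=10 j=1: 13<20, i++
i=11 j=1: 20==20 emit, i++,j++
i=12 j=2: 21==21 emit, i++,j++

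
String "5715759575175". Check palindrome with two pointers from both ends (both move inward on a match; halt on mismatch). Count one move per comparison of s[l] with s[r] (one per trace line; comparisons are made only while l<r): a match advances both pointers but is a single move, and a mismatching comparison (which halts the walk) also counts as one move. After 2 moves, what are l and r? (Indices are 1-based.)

l=3, r=11

l=1 r=13: '5'=='5', l++,r--
l=2 r=12: '7'=='7', l++,r--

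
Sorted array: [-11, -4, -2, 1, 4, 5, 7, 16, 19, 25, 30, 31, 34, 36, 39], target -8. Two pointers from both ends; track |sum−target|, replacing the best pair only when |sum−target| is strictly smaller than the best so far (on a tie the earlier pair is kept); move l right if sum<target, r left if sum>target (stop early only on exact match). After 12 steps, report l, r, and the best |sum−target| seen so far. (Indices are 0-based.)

[0,14] -11+39=28 d=36 * → r--
[0,13] -11+36=25 d=33 * → r--
[0,12] -11+34=23 d=31 * → r--
[0,11] -11+31=20 d=28 * → r--
[0,10] -11+30=19 d=27 * → r--
[0,9] -11+25=14 d=22 * → r--
[0,8] -11+19=8 d=16 * → r--
[0,7] -11+16=5 d=13 * → r--
[0,6] -11+7=-4 d=4 * → r--
[0,5] -11+5=-6 d=2 * → r--
[0,4] -11+4=-7 d=1 * → r--
[0,3] -11+1=-10 d=2 → l++

l=1, r=3, best |Δ|=1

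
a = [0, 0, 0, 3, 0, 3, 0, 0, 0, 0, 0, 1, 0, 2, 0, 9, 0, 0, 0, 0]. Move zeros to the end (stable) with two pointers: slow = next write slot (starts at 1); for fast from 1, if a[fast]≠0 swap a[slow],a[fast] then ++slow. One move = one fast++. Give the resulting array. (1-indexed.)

[3, 3, 1, 2, 9, 0, 0, 0, 0, 0, 0, 0, 0, 0, 0, 0, 0, 0, 0, 0]

slow=1 fast=1: a[fast]=0, fast++
slow=1 fast=2: a[fast]=0, fast++
slow=1 fast=3: a[fast]=0, fast++
slow=1 fast=4: a[fast]=3≠0 swap→a[1]=3, slow++,fast++
slow=2 fast=5: a[fast]=0, fast++
slow=2 fast=6: a[fast]=3≠0 swap→a[2]=3, slow++,fast++
slow=3 fast=7: a[fast]=0, fast++
slow=3 fast=8: a[fast]=0, fast++
slow=3 fast=9: a[fast]=0, fast++
slow=3 fast=10: a[fast]=0, fast++
slow=3 fast=11: a[fast]=0, fast++
slow=3 fast=12: a[fast]=1≠0 swap→a[3]=1, slow++,fast++
slow=4 fast=13: a[fast]=0, fast++
slow=4 fast=14: a[fast]=2≠0 swap→a[4]=2, slow++,fast++
slow=5 fast=15: a[fast]=0, fast++
slow=5 fast=16: a[fast]=9≠0 swap→a[5]=9, slow++,fast++
slow=6 fast=17: a[fast]=0, fast++
slow=6 fast=18: a[fast]=0, fast++
slow=6 fast=19: a[fast]=0, fast++
slow=6 fast=20: a[fast]=0, fast++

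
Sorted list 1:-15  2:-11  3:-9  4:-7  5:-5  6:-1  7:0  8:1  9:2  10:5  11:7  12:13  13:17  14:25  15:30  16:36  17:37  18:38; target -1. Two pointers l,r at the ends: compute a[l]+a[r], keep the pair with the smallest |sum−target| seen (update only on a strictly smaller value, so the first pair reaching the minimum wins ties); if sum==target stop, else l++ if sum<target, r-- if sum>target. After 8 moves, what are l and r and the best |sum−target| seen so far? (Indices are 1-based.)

l=2, r=11, best |Δ|=1

[1,18] -15+38=23 d=24 * → r--
[1,17] -15+37=22 d=23 * → r--
[1,16] -15+36=21 d=22 * → r--
[1,15] -15+30=15 d=16 * → r--
[1,14] -15+25=10 d=11 * → r--
[1,13] -15+17=2 d=3 * → r--
[1,12] -15+13=-2 d=1 * → l++
[2,12] -11+13=2 d=3 → r--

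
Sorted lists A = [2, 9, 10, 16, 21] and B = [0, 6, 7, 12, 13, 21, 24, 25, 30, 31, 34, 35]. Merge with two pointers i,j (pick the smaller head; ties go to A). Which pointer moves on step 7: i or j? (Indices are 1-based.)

[i=1,j=1] A[i]=2>B[j]=0 take 0 → j++
[i=1,j=2] A[i]=2<=B[j]=6 take 2 → i++
[i=2,j=2] A[i]=9>B[j]=6 take 6 → j++
[i=2,j=3] A[i]=9>B[j]=7 take 7 → j++
[i=2,j=4] A[i]=9<=B[j]=12 take 9 → i++
[i=3,j=4] A[i]=10<=B[j]=12 take 10 → i++
[i=4,j=4] A[i]=16>B[j]=12 take 12 → j++

j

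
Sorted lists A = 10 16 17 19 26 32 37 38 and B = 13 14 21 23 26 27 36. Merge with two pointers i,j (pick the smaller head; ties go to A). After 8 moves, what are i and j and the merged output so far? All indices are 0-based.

[i=0,j=0] A[i]=10<=B[j]=13 take 10 → i++
[i=1,j=0] A[i]=16>B[j]=13 take 13 → j++
[i=1,j=1] A[i]=16>B[j]=14 take 14 → j++
[i=1,j=2] A[i]=16<=B[j]=21 take 16 → i++
[i=2,j=2] A[i]=17<=B[j]=21 take 17 → i++
[i=3,j=2] A[i]=19<=B[j]=21 take 19 → i++
[i=4,j=2] A[i]=26>B[j]=21 take 21 → j++
[i=4,j=3] A[i]=26>B[j]=23 take 23 → j++

i=4, j=4, merged so far=[10, 13, 14, 16, 17, 19, 21, 23]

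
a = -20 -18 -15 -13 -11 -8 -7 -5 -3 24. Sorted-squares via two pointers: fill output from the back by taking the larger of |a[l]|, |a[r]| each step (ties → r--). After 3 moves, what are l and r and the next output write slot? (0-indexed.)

l=2, r=8, next write slot=6

[0,9] |-20|<=|24| out[9]=576 → r--
[0,8] |-20|>|-3| out[8]=400 → l++
[1,8] |-18|>|-3| out[7]=324 → l++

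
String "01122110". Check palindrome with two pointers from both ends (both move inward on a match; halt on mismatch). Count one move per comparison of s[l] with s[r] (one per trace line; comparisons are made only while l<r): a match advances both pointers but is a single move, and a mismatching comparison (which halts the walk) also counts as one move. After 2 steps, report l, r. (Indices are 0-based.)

[0,7] '0'=='0' → l++,r--
[1,6] '1'=='1' → l++,r--

l=2, r=5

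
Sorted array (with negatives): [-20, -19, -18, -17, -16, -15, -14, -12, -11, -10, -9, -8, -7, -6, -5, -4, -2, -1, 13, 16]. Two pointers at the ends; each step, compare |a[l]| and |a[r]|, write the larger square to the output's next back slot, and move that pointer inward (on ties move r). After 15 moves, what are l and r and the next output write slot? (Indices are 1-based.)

l=1 r=20: |-20|>|16| out[20]=400, l++
l=2 r=20: |-19|>|16| out[19]=361, l++
l=3 r=20: |-18|>|16| out[18]=324, l++
l=4 r=20: |-17|>|16| out[17]=289, l++
l=5 r=20: |-16|<=|16| out[16]=256, r--
l=5 r=19: |-16|>|13| out[15]=256, l++
l=6 r=19: |-15|>|13| out[14]=225, l++
l=7 r=19: |-14|>|13| out[13]=196, l++
l=8 r=19: |-12|<=|13| out[12]=169, r--
l=8 r=18: |-12|>|-1| out[11]=144, l++
l=9 r=18: |-11|>|-1| out[10]=121, l++
l=10 r=18: |-10|>|-1| out[9]=100, l++
l=11 r=18: |-9|>|-1| out[8]=81, l++
l=12 r=18: |-8|>|-1| out[7]=64, l++
l=13 r=18: |-7|>|-1| out[6]=49, l++

l=14, r=18, next write slot=5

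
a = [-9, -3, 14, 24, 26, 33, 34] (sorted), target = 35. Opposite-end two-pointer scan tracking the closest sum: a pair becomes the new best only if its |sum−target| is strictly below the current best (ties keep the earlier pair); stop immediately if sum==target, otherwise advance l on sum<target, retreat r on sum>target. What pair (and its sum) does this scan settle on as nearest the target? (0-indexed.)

pair (14, 24) with sum 38 (|Δ|=3)

l=0 r=6: -9+34=25 d=10 *, l++
l=1 r=6: -3+34=31 d=4 *, l++
l=2 r=6: 14+34=48 d=13, r--
l=2 r=5: 14+33=47 d=12, r--
l=2 r=4: 14+26=40 d=5, r--
l=2 r=3: 14+24=38 d=3 *, r--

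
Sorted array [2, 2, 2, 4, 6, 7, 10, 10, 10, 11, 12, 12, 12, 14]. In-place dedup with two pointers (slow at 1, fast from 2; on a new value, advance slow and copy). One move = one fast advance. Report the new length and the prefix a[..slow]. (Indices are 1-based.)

length 8; prefix = [2, 4, 6, 7, 10, 11, 12, 14]

(s=1,f=2) a[fast]=2=a[slow] dup → fast++
(s=1,f=3) a[fast]=2=a[slow] dup → fast++
(s=1,f=4) a[fast]=4≠a[slow]=2 write a[2]=4 → slow++,fast++
(s=2,f=5) a[fast]=6≠a[slow]=4 write a[3]=6 → slow++,fast++
(s=3,f=6) a[fast]=7≠a[slow]=6 write a[4]=7 → slow++,fast++
(s=4,f=7) a[fast]=10≠a[slow]=7 write a[5]=10 → slow++,fast++
(s=5,f=8) a[fast]=10=a[slow] dup → fast++
(s=5,f=9) a[fast]=10=a[slow] dup → fast++
(s=5,f=10) a[fast]=11≠a[slow]=10 write a[6]=11 → slow++,fast++
(s=6,f=11) a[fast]=12≠a[slow]=11 write a[7]=12 → slow++,fast++
(s=7,f=12) a[fast]=12=a[slow] dup → fast++
(s=7,f=13) a[fast]=12=a[slow] dup → fast++
(s=7,f=14) a[fast]=14≠a[slow]=12 write a[8]=14 → slow++,fast++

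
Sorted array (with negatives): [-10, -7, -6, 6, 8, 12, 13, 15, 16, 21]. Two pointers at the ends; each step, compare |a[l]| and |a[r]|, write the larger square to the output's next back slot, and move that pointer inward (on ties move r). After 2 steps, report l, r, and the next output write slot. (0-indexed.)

[0,9] |-10|<=|21| out[9]=441 → r--
[0,8] |-10|<=|16| out[8]=256 → r--

l=0, r=7, next write slot=7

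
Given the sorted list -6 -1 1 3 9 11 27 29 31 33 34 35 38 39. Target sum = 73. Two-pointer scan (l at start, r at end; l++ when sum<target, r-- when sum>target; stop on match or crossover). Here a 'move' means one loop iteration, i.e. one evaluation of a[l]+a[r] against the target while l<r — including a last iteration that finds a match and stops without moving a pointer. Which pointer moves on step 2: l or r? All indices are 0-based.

l

[0,13] -6+39=33 <73 → l++
[1,13] -1+39=38 <73 → l++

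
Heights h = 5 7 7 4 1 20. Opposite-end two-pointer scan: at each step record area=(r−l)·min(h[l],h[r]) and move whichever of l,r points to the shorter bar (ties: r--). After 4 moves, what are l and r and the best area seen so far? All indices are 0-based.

l=4, r=5, best area=28

[0,5] min(5,20)*5=25 best=25 * → l++
[1,5] min(7,20)*4=28 best=28 * → l++
[2,5] min(7,20)*3=21 best=28 → l++
[3,5] min(4,20)*2=8 best=28 → l++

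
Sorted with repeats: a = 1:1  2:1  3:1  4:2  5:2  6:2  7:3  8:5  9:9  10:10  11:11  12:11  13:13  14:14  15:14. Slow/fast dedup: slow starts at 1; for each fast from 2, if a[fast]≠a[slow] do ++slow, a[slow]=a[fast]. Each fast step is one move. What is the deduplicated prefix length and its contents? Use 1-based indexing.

length 9; prefix = [1, 2, 3, 5, 9, 10, 11, 13, 14]

(s=1,f=2) a[fast]=1=a[slow] dup → fast++
(s=1,f=3) a[fast]=1=a[slow] dup → fast++
(s=1,f=4) a[fast]=2≠a[slow]=1 write a[2]=2 → slow++,fast++
(s=2,f=5) a[fast]=2=a[slow] dup → fast++
(s=2,f=6) a[fast]=2=a[slow] dup → fast++
(s=2,f=7) a[fast]=3≠a[slow]=2 write a[3]=3 → slow++,fast++
(s=3,f=8) a[fast]=5≠a[slow]=3 write a[4]=5 → slow++,fast++
(s=4,f=9) a[fast]=9≠a[slow]=5 write a[5]=9 → slow++,fast++
(s=5,f=10) a[fast]=10≠a[slow]=9 write a[6]=10 → slow++,fast++
(s=6,f=11) a[fast]=11≠a[slow]=10 write a[7]=11 → slow++,fast++
(s=7,f=12) a[fast]=11=a[slow] dup → fast++
(s=7,f=13) a[fast]=13≠a[slow]=11 write a[8]=13 → slow++,fast++
(s=8,f=14) a[fast]=14≠a[slow]=13 write a[9]=14 → slow++,fast++
(s=9,f=15) a[fast]=14=a[slow] dup → fast++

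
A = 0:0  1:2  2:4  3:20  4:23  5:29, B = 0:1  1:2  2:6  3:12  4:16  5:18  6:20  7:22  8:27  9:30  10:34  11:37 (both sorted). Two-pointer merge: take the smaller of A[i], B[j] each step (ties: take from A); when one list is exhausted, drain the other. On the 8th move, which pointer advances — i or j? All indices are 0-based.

i=0 j=0: A[i]=0<=B[j]=1 take 0, i++
i=1 j=0: A[i]=2>B[j]=1 take 1, j++
i=1 j=1: A[i]=2<=B[j]=2 take 2, i++
i=2 j=1: A[i]=4>B[j]=2 take 2, j++
i=2 j=2: A[i]=4<=B[j]=6 take 4, i++
i=3 j=2: A[i]=20>B[j]=6 take 6, j++
i=3 j=3: A[i]=20>B[j]=12 take 12, j++
i=3 j=4: A[i]=20>B[j]=16 take 16, j++

j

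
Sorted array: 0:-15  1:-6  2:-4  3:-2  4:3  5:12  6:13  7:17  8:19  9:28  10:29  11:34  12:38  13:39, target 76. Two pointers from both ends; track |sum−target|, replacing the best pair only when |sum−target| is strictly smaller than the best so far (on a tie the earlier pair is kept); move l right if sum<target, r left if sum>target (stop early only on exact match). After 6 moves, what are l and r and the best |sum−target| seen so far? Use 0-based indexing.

l=0 r=13: -15+39=24 d=52 *, l++
l=1 r=13: -6+39=33 d=43 *, l++
l=2 r=13: -4+39=35 d=41 *, l++
l=3 r=13: -2+39=37 d=39 *, l++
l=4 r=13: 3+39=42 d=34 *, l++
l=5 r=13: 12+39=51 d=25 *, l++

l=6, r=13, best |Δ|=25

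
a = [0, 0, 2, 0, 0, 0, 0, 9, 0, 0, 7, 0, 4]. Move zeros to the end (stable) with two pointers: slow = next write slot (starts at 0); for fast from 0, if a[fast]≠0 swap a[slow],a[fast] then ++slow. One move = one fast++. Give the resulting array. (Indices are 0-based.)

slow=0 fast=0: a[fast]=0, fast++
slow=0 fast=1: a[fast]=0, fast++
slow=0 fast=2: a[fast]=2≠0 swap→a[0]=2, slow++,fast++
slow=1 fast=3: a[fast]=0, fast++
slow=1 fast=4: a[fast]=0, fast++
slow=1 fast=5: a[fast]=0, fast++
slow=1 fast=6: a[fast]=0, fast++
slow=1 fast=7: a[fast]=9≠0 swap→a[1]=9, slow++,fast++
slow=2 fast=8: a[fast]=0, fast++
slow=2 fast=9: a[fast]=0, fast++
slow=2 fast=10: a[fast]=7≠0 swap→a[2]=7, slow++,fast++
slow=3 fast=11: a[fast]=0, fast++
slow=3 fast=12: a[fast]=4≠0 swap→a[3]=4, slow++,fast++

[2, 9, 7, 4, 0, 0, 0, 0, 0, 0, 0, 0, 0]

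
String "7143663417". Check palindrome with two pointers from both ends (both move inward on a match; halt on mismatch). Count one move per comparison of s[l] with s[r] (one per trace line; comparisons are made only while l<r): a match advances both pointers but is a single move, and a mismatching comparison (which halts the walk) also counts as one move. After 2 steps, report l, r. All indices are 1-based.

l=3, r=8

[1,10] '7'=='7' → l++,r--
[2,9] '1'=='1' → l++,r--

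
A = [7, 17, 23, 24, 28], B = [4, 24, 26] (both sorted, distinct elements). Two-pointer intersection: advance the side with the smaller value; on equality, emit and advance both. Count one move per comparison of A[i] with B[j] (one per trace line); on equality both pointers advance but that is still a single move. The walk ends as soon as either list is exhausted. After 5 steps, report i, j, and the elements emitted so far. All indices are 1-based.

i=1 j=1: 7>4, j++
i=1 j=2: 7<24, i++
i=2 j=2: 17<24, i++
i=3 j=2: 23<24, i++
i=4 j=2: 24==24 emit, i++,j++

i=5, j=3, emitted=[24]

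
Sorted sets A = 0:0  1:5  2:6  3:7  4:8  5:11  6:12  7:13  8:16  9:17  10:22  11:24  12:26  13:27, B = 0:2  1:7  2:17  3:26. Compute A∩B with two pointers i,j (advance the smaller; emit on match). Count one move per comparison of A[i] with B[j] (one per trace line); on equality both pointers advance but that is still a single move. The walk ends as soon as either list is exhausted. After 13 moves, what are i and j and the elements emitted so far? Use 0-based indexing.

i=0 j=0: 0<2, i++
i=1 j=0: 5>2, j++
i=1 j=1: 5<7, i++
i=2 j=1: 6<7, i++
i=3 j=1: 7==7 emit, i++,j++
i=4 j=2: 8<17, i++
i=5 j=2: 11<17, i++
i=6 j=2: 12<17, i++
i=7 j=2: 13<17, i++
i=8 j=2: 16<17, i++
i=9 j=2: 17==17 emit, i++,j++
i=10 j=3: 22<26, i++
i=11 j=3: 24<26, i++

i=12, j=3, emitted=[7, 17]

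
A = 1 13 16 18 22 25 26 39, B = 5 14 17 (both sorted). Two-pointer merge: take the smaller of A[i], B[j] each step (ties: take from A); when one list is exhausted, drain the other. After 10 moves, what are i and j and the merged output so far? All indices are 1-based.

i=1 j=1: A[i]=1<=B[j]=5 take 1, i++
i=2 j=1: A[i]=13>B[j]=5 take 5, j++
i=2 j=2: A[i]=13<=B[j]=14 take 13, i++
i=3 j=2: A[i]=16>B[j]=14 take 14, j++
i=3 j=3: A[i]=16<=B[j]=17 take 16, i++
i=4 j=3: A[i]=18>B[j]=17 take 17, j++
i=4 j=4: B done, take A[i]=18, i++
i=5 j=4: B done, take A[i]=22, i++
i=6 j=4: B done, take A[i]=25, i++
i=7 j=4: B done, take A[i]=26, i++

i=8, j=4, merged so far=[1, 5, 13, 14, 16, 17, 18, 22, 25, 26]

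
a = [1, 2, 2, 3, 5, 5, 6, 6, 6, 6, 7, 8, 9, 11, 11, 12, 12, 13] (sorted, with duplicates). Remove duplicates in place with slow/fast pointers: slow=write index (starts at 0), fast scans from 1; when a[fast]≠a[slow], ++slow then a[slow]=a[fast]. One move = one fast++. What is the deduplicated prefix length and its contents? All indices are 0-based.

(s=0,f=1) a[fast]=2≠a[slow]=1 write a[1]=2 → slow++,fast++
(s=1,f=2) a[fast]=2=a[slow] dup → fast++
(s=1,f=3) a[fast]=3≠a[slow]=2 write a[2]=3 → slow++,fast++
(s=2,f=4) a[fast]=5≠a[slow]=3 write a[3]=5 → slow++,fast++
(s=3,f=5) a[fast]=5=a[slow] dup → fast++
(s=3,f=6) a[fast]=6≠a[slow]=5 write a[4]=6 → slow++,fast++
(s=4,f=7) a[fast]=6=a[slow] dup → fast++
(s=4,f=8) a[fast]=6=a[slow] dup → fast++
(s=4,f=9) a[fast]=6=a[slow] dup → fast++
(s=4,f=10) a[fast]=7≠a[slow]=6 write a[5]=7 → slow++,fast++
(s=5,f=11) a[fast]=8≠a[slow]=7 write a[6]=8 → slow++,fast++
(s=6,f=12) a[fast]=9≠a[slow]=8 write a[7]=9 → slow++,fast++
(s=7,f=13) a[fast]=11≠a[slow]=9 write a[8]=11 → slow++,fast++
(s=8,f=14) a[fast]=11=a[slow] dup → fast++
(s=8,f=15) a[fast]=12≠a[slow]=11 write a[9]=12 → slow++,fast++
(s=9,f=16) a[fast]=12=a[slow] dup → fast++
(s=9,f=17) a[fast]=13≠a[slow]=12 write a[10]=13 → slow++,fast++

length 11; prefix = [1, 2, 3, 5, 6, 7, 8, 9, 11, 12, 13]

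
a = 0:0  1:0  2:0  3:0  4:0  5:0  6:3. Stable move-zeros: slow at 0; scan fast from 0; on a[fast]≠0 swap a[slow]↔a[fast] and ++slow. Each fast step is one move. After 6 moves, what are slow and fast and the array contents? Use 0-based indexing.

slow=0, fast=6, a=[0, 0, 0, 0, 0, 0, 3]

(s=0,f=0) a[fast]=0 → fast++
(s=0,f=1) a[fast]=0 → fast++
(s=0,f=2) a[fast]=0 → fast++
(s=0,f=3) a[fast]=0 → fast++
(s=0,f=4) a[fast]=0 → fast++
(s=0,f=5) a[fast]=0 → fast++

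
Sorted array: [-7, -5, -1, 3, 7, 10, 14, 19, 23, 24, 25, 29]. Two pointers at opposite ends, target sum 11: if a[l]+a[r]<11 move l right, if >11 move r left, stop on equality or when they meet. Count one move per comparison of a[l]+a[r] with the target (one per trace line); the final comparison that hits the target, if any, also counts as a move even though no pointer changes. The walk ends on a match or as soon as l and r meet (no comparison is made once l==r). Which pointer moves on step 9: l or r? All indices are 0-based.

l=0 r=11: -7+29=22 >11, r--
l=0 r=10: -7+25=18 >11, r--
l=0 r=9: -7+24=17 >11, r--
l=0 r=8: -7+23=16 >11, r--
l=0 r=7: -7+19=12 >11, r--
l=0 r=6: -7+14=7 <11, l++
l=1 r=6: -5+14=9 <11, l++
l=2 r=6: -1+14=13 >11, r--
l=2 r=5: -1+10=9 <11, l++

l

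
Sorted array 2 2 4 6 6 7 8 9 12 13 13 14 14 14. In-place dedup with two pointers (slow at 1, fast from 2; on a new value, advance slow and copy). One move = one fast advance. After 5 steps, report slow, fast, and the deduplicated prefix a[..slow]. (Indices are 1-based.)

slow=1 fast=2: a[fast]=2=a[slow] dup, fast++
slow=1 fast=3: a[fast]=4≠a[slow]=2 write a[2]=4, slow++,fast++
slow=2 fast=4: a[fast]=6≠a[slow]=4 write a[3]=6, slow++,fast++
slow=3 fast=5: a[fast]=6=a[slow] dup, fast++
slow=3 fast=6: a[fast]=7≠a[slow]=6 write a[4]=7, slow++,fast++

slow=4, fast=7, prefix=[2, 4, 6, 7]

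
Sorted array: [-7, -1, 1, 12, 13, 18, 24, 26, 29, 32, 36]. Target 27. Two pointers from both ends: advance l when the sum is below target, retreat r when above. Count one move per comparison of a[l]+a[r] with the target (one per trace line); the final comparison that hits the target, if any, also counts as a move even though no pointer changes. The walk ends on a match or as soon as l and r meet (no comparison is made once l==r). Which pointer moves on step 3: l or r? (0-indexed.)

r

l=0 r=10: -7+36=29 >27, r--
l=0 r=9: -7+32=25 <27, l++
l=1 r=9: -1+32=31 >27, r--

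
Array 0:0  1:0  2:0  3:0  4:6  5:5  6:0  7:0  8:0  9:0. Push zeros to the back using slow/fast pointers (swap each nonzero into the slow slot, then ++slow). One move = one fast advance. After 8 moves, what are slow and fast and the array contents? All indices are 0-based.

(s=0,f=0) a[fast]=0 → fast++
(s=0,f=1) a[fast]=0 → fast++
(s=0,f=2) a[fast]=0 → fast++
(s=0,f=3) a[fast]=0 → fast++
(s=0,f=4) a[fast]=6≠0 swap→a[0]=6 → slow++,fast++
(s=1,f=5) a[fast]=5≠0 swap→a[1]=5 → slow++,fast++
(s=2,f=6) a[fast]=0 → fast++
(s=2,f=7) a[fast]=0 → fast++

slow=2, fast=8, a=[6, 5, 0, 0, 0, 0, 0, 0, 0, 0]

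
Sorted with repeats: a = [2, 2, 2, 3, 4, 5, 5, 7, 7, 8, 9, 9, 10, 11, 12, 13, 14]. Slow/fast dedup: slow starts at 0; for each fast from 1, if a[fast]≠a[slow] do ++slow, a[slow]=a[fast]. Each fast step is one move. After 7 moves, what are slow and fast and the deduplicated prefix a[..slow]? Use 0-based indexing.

slow=4, fast=8, prefix=[2, 3, 4, 5, 7]

(s=0,f=1) a[fast]=2=a[slow] dup → fast++
(s=0,f=2) a[fast]=2=a[slow] dup → fast++
(s=0,f=3) a[fast]=3≠a[slow]=2 write a[1]=3 → slow++,fast++
(s=1,f=4) a[fast]=4≠a[slow]=3 write a[2]=4 → slow++,fast++
(s=2,f=5) a[fast]=5≠a[slow]=4 write a[3]=5 → slow++,fast++
(s=3,f=6) a[fast]=5=a[slow] dup → fast++
(s=3,f=7) a[fast]=7≠a[slow]=5 write a[4]=7 → slow++,fast++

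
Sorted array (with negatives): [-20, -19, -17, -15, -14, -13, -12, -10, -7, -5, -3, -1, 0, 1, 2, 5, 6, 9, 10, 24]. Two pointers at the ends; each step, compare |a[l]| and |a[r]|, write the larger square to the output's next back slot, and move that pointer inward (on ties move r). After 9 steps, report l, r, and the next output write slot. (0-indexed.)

l=7, r=17, next write slot=10

l=0 r=19: |-20|<=|24| out[19]=576, r--
l=0 r=18: |-20|>|10| out[18]=400, l++
l=1 r=18: |-19|>|10| out[17]=361, l++
l=2 r=18: |-17|>|10| out[16]=289, l++
l=3 r=18: |-15|>|10| out[15]=225, l++
l=4 r=18: |-14|>|10| out[14]=196, l++
l=5 r=18: |-13|>|10| out[13]=169, l++
l=6 r=18: |-12|>|10| out[12]=144, l++
l=7 r=18: |-10|<=|10| out[11]=100, r--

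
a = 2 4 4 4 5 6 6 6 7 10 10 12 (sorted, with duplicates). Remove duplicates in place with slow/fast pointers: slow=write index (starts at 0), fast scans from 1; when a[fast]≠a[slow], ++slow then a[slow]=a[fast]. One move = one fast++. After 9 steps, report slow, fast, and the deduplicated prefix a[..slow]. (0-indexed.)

slow=0 fast=1: a[fast]=4≠a[slow]=2 write a[1]=4, slow++,fast++
slow=1 fast=2: a[fast]=4=a[slow] dup, fast++
slow=1 fast=3: a[fast]=4=a[slow] dup, fast++
slow=1 fast=4: a[fast]=5≠a[slow]=4 write a[2]=5, slow++,fast++
slow=2 fast=5: a[fast]=6≠a[slow]=5 write a[3]=6, slow++,fast++
slow=3 fast=6: a[fast]=6=a[slow] dup, fast++
slow=3 fast=7: a[fast]=6=a[slow] dup, fast++
slow=3 fast=8: a[fast]=7≠a[slow]=6 write a[4]=7, slow++,fast++
slow=4 fast=9: a[fast]=10≠a[slow]=7 write a[5]=10, slow++,fast++

slow=5, fast=10, prefix=[2, 4, 5, 6, 7, 10]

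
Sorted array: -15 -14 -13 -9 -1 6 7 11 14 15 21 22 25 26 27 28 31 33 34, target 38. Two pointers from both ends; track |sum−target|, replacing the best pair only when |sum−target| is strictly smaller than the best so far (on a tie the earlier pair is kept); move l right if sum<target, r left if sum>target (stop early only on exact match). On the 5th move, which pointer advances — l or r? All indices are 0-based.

[0,18] -15+34=19 d=19 * → l++
[1,18] -14+34=20 d=18 * → l++
[2,18] -13+34=21 d=17 * → l++
[3,18] -9+34=25 d=13 * → l++
[4,18] -1+34=33 d=5 * → l++

l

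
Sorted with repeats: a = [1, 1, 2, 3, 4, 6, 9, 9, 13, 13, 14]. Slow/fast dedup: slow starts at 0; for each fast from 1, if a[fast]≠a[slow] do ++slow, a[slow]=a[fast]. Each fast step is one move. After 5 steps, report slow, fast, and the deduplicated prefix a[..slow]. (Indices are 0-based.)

slow=0 fast=1: a[fast]=1=a[slow] dup, fast++
slow=0 fast=2: a[fast]=2≠a[slow]=1 write a[1]=2, slow++,fast++
slow=1 fast=3: a[fast]=3≠a[slow]=2 write a[2]=3, slow++,fast++
slow=2 fast=4: a[fast]=4≠a[slow]=3 write a[3]=4, slow++,fast++
slow=3 fast=5: a[fast]=6≠a[slow]=4 write a[4]=6, slow++,fast++

slow=4, fast=6, prefix=[1, 2, 3, 4, 6]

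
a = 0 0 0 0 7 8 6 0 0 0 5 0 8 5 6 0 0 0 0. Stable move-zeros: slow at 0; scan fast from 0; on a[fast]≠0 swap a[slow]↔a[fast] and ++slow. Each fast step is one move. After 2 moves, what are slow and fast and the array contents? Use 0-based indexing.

slow=0 fast=0: a[fast]=0, fast++
slow=0 fast=1: a[fast]=0, fast++

slow=0, fast=2, a=[0, 0, 0, 0, 7, 8, 6, 0, 0, 0, 5, 0, 8, 5, 6, 0, 0, 0, 0]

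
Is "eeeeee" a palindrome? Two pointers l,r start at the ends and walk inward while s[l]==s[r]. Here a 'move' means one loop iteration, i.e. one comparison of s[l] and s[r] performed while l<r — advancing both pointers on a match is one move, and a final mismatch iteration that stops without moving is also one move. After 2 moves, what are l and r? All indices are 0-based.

[0,5] 'e'=='e' → l++,r--
[1,4] 'e'=='e' → l++,r--

l=2, r=3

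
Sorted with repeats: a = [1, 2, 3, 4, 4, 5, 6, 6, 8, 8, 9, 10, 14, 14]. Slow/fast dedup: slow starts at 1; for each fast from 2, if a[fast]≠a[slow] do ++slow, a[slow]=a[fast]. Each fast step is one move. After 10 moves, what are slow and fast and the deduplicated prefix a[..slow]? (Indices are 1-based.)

slow=1 fast=2: a[fast]=2≠a[slow]=1 write a[2]=2, slow++,fast++
slow=2 fast=3: a[fast]=3≠a[slow]=2 write a[3]=3, slow++,fast++
slow=3 fast=4: a[fast]=4≠a[slow]=3 write a[4]=4, slow++,fast++
slow=4 fast=5: a[fast]=4=a[slow] dup, fast++
slow=4 fast=6: a[fast]=5≠a[slow]=4 write a[5]=5, slow++,fast++
slow=5 fast=7: a[fast]=6≠a[slow]=5 write a[6]=6, slow++,fast++
slow=6 fast=8: a[fast]=6=a[slow] dup, fast++
slow=6 fast=9: a[fast]=8≠a[slow]=6 write a[7]=8, slow++,fast++
slow=7 fast=10: a[fast]=8=a[slow] dup, fast++
slow=7 fast=11: a[fast]=9≠a[slow]=8 write a[8]=9, slow++,fast++

slow=8, fast=12, prefix=[1, 2, 3, 4, 5, 6, 8, 9]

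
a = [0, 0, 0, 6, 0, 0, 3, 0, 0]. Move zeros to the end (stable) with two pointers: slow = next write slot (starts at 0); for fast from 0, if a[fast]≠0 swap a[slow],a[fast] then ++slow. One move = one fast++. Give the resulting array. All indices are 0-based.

[6, 3, 0, 0, 0, 0, 0, 0, 0]

slow=0 fast=0: a[fast]=0, fast++
slow=0 fast=1: a[fast]=0, fast++
slow=0 fast=2: a[fast]=0, fast++
slow=0 fast=3: a[fast]=6≠0 swap→a[0]=6, slow++,fast++
slow=1 fast=4: a[fast]=0, fast++
slow=1 fast=5: a[fast]=0, fast++
slow=1 fast=6: a[fast]=3≠0 swap→a[1]=3, slow++,fast++
slow=2 fast=7: a[fast]=0, fast++
slow=2 fast=8: a[fast]=0, fast++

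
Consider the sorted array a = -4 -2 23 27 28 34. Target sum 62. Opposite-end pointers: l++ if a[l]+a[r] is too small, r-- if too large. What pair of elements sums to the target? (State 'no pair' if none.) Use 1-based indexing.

(28, 34)

[1,6] -4+34=30 <62 → l++
[2,6] -2+34=32 <62 → l++
[3,6] 23+34=57 <62 → l++
[4,6] 27+34=61 <62 → l++
[5,6] 28+34=62 → found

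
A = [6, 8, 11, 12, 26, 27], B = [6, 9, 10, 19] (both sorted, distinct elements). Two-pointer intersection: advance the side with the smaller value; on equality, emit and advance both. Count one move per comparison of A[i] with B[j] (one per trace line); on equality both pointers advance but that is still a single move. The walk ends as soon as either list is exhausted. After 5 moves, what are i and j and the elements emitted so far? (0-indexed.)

i=0 j=0: 6==6 emit, i++,j++
i=1 j=1: 8<9, i++
i=2 j=1: 11>9, j++
i=2 j=2: 11>10, j++
i=2 j=3: 11<19, i++

i=3, j=3, emitted=[6]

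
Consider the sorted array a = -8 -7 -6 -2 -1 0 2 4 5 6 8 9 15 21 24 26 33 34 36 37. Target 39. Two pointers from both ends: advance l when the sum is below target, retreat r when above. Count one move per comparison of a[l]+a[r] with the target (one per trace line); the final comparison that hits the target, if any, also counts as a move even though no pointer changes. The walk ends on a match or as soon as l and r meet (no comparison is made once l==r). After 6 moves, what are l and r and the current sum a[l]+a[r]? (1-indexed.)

l=7, r=20, sum=39

[1,20] -8+37=29 <39 → l++
[2,20] -7+37=30 <39 → l++
[3,20] -6+37=31 <39 → l++
[4,20] -2+37=35 <39 → l++
[5,20] -1+37=36 <39 → l++
[6,20] 0+37=37 <39 → l++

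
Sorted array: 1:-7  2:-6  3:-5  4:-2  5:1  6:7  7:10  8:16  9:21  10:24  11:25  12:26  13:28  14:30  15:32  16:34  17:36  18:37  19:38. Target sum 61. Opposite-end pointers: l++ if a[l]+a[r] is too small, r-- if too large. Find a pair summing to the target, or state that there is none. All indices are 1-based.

(24, 37)

[1,19] -7+38=31 <61 → l++
[2,19] -6+38=32 <61 → l++
[3,19] -5+38=33 <61 → l++
[4,19] -2+38=36 <61 → l++
[5,19] 1+38=39 <61 → l++
[6,19] 7+38=45 <61 → l++
[7,19] 10+38=48 <61 → l++
[8,19] 16+38=54 <61 → l++
[9,19] 21+38=59 <61 → l++
[10,19] 24+38=62 >61 → r--
[10,18] 24+37=61 → found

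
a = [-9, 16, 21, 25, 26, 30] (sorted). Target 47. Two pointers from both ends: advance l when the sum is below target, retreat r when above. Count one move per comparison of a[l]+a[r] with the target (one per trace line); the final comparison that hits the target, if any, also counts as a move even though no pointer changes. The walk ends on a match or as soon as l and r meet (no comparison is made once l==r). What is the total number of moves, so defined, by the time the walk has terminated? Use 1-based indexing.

4 moves

[1,6] -9+30=21 <47 → l++
[2,6] 16+30=46 <47 → l++
[3,6] 21+30=51 >47 → r--
[3,5] 21+26=47 → found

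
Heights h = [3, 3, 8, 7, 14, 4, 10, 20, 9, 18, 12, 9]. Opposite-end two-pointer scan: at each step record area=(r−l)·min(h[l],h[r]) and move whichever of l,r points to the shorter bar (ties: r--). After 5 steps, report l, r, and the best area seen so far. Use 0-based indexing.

l=4, r=10, best area=72

[0,11] min(3,9)*11=33 best=33 * → l++
[1,11] min(3,9)*10=30 best=33 → l++
[2,11] min(8,9)*9=72 best=72 * → l++
[3,11] min(7,9)*8=56 best=72 → l++
[4,11] min(14,9)*7=63 best=72 → r--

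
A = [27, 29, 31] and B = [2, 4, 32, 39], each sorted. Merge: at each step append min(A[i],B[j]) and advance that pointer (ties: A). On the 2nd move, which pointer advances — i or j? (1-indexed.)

[i=1,j=1] A[i]=27>B[j]=2 take 2 → j++
[i=1,j=2] A[i]=27>B[j]=4 take 4 → j++

j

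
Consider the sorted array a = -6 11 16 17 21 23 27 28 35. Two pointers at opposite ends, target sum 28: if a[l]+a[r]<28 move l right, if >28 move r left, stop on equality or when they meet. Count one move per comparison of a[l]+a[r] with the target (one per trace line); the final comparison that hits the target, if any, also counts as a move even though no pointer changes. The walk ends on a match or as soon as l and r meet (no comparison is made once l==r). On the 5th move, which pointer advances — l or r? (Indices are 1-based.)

l=1 r=9: -6+35=29 >28, r--
l=1 r=8: -6+28=22 <28, l++
l=2 r=8: 11+28=39 >28, r--
l=2 r=7: 11+27=38 >28, r--
l=2 r=6: 11+23=34 >28, r--

r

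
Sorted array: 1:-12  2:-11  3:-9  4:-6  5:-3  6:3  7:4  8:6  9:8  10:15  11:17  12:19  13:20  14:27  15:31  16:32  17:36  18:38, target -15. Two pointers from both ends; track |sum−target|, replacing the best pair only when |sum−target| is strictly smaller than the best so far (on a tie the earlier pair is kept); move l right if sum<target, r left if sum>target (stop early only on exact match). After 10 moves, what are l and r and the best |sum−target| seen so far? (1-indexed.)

l=1, r=8, best |Δ|=11

[1,18] -12+38=26 d=41 * → r--
[1,17] -12+36=24 d=39 * → r--
[1,16] -12+32=20 d=35 * → r--
[1,15] -12+31=19 d=34 * → r--
[1,14] -12+27=15 d=30 * → r--
[1,13] -12+20=8 d=23 * → r--
[1,12] -12+19=7 d=22 * → r--
[1,11] -12+17=5 d=20 * → r--
[1,10] -12+15=3 d=18 * → r--
[1,9] -12+8=-4 d=11 * → r--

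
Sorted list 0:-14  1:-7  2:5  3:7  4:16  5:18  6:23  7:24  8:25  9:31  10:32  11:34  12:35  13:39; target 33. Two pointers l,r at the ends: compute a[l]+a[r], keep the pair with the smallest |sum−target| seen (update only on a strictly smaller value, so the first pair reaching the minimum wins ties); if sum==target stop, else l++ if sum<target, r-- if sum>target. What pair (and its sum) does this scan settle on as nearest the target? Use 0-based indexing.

pair (-7, 39) with sum 32 (|Δ|=1)

l=0 r=13: -14+39=25 d=8 *, l++
l=1 r=13: -7+39=32 d=1 *, l++
l=2 r=13: 5+39=44 d=11, r--
l=2 r=12: 5+35=40 d=7, r--
l=2 r=11: 5+34=39 d=6, r--
l=2 r=10: 5+32=37 d=4, r--
l=2 r=9: 5+31=36 d=3, r--
l=2 r=8: 5+25=30 d=3, l++
l=3 r=8: 7+25=32 d=1, l++
l=4 r=8: 16+25=41 d=8, r--
l=4 r=7: 16+24=40 d=7, r--
l=4 r=6: 16+23=39 d=6, r--
l=4 r=5: 16+18=34 d=1, r--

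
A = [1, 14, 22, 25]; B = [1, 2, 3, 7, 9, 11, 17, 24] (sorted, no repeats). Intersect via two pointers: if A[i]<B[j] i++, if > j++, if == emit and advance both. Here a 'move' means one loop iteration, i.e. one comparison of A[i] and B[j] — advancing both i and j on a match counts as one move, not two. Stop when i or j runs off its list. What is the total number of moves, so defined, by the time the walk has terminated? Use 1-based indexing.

i=1 j=1: 1==1 emit, i++,j++
i=2 j=2: 14>2, j++
i=2 j=3: 14>3, j++
i=2 j=4: 14>7, j++
i=2 j=5: 14>9, j++
i=2 j=6: 14>11, j++
i=2 j=7: 14<17, i++
i=3 j=7: 22>17, j++
i=3 j=8: 22<24, i++
i=4 j=8: 25>24, j++

10 moves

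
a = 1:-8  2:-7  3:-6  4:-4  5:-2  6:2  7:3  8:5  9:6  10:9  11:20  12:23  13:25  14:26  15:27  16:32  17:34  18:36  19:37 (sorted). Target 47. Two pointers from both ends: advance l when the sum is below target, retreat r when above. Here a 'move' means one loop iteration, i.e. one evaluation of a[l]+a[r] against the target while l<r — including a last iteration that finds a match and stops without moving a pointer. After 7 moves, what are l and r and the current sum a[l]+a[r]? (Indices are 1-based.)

[1,19] -8+37=29 <47 → l++
[2,19] -7+37=30 <47 → l++
[3,19] -6+37=31 <47 → l++
[4,19] -4+37=33 <47 → l++
[5,19] -2+37=35 <47 → l++
[6,19] 2+37=39 <47 → l++
[7,19] 3+37=40 <47 → l++

l=8, r=19, sum=42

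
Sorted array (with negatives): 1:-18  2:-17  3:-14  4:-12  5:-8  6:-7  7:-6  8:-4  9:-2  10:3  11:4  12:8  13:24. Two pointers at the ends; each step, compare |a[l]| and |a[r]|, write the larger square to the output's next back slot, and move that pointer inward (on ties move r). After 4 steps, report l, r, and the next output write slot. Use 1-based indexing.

l=4, r=12, next write slot=9

[1,13] |-18|<=|24| out[13]=576 → r--
[1,12] |-18|>|8| out[12]=324 → l++
[2,12] |-17|>|8| out[11]=289 → l++
[3,12] |-14|>|8| out[10]=196 → l++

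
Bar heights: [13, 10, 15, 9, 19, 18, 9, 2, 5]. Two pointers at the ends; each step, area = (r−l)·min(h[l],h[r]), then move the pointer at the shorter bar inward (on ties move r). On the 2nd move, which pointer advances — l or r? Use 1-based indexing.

[1,9] min(13,5)*8=40 best=40 * → r--
[1,8] min(13,2)*7=14 best=40 → r--

r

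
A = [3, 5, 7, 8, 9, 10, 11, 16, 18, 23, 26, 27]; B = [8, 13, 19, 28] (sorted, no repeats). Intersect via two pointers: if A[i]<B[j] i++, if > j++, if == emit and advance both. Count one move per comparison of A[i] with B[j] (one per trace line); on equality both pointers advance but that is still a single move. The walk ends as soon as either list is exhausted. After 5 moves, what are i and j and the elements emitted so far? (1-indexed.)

i=6, j=2, emitted=[8]

[i=1,j=1] 3<8 → i++
[i=2,j=1] 5<8 → i++
[i=3,j=1] 7<8 → i++
[i=4,j=1] 8==8 emit → i++,j++
[i=5,j=2] 9<13 → i++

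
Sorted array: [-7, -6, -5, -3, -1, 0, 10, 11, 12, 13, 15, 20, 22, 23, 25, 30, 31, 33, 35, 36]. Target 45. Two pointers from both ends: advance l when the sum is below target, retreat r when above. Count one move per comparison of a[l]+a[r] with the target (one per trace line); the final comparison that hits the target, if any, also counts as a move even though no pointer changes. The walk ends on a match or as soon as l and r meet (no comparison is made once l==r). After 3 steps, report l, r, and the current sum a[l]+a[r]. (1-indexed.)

l=4, r=20, sum=33

[1,20] -7+36=29 <45 → l++
[2,20] -6+36=30 <45 → l++
[3,20] -5+36=31 <45 → l++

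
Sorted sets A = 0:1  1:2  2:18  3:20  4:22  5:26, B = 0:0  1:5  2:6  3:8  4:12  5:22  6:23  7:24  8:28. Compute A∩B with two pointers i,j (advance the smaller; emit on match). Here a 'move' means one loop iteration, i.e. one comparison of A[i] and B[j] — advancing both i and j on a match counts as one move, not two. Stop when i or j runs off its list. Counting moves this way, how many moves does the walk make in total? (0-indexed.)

13 moves

[i=0,j=0] 1>0 → j++
[i=0,j=1] 1<5 → i++
[i=1,j=1] 2<5 → i++
[i=2,j=1] 18>5 → j++
[i=2,j=2] 18>6 → j++
[i=2,j=3] 18>8 → j++
[i=2,j=4] 18>12 → j++
[i=2,j=5] 18<22 → i++
[i=3,j=5] 20<22 → i++
[i=4,j=5] 22==22 emit → i++,j++
[i=5,j=6] 26>23 → j++
[i=5,j=7] 26>24 → j++
[i=5,j=8] 26<28 → i++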